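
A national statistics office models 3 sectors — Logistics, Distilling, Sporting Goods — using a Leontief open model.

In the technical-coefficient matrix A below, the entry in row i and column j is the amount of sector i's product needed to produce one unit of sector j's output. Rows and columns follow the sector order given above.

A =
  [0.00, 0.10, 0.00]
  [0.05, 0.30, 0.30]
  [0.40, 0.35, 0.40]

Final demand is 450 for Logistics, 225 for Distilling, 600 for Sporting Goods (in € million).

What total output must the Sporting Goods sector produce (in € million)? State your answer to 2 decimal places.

I − A =
  [   1.00    -0.10     0.00]
  [  -0.05     0.70    -0.30]
  [  -0.40    -0.35     0.60]
Cofactors of I−A, C_ij = (−1)^(i+j)·(minor ij) (rows/columns in the sector order above):
  C_11 = (0.70)(0.60) − (-0.30)(-0.35) = 0.3150
  C_12 = −[(-0.05)(0.60) − (-0.30)(-0.40)] = 0.1500
  C_13 = (-0.05)(-0.35) − (0.70)(-0.40) = 0.2975
  C_21 = −[(-0.10)(0.60) − (0.00)(-0.35)] = 0.0600
  C_22 = (1.00)(0.60) − (0.00)(-0.40) = 0.6000
  C_23 = −[(1.00)(-0.35) − (-0.10)(-0.40)] = 0.3900
  C_31 = (-0.10)(-0.30) − (0.00)(0.70) = 0.0300
  C_32 = −[(1.00)(-0.30) − (0.00)(-0.05)] = 0.3000
  C_33 = (1.00)(0.70) − (-0.10)(-0.05) = 0.6950
det(I−A) = Σ_j (I−A)_1j·C_1j = (1.00)(0.3150) + (-0.10)(0.1500) + (0.00)(0.2975) = 0.3000
adj(I−A) = Cᵀ =
  [ 0.3150   0.0600   0.0300]
  [ 0.1500   0.6000   0.3000]
  [ 0.2975   0.3900   0.6950]
(I − A)⁻¹ = adj(I−A) / det(I−A) ≈
  [   1.0500     0.2000     0.1000]
  [   0.5000     2.0000     1.0000]
  [   0.9917     1.3000     2.3167]
x = (I − A)⁻¹ d = adj(I−A)·d / det(I−A), with det(I−A) = 0.3000:
  x_L = (0.3150·450 + 0.0600·225 + 0.0300·600) / 0.3000 = 173.25 / 0.3000 = 577.50
  x_D = (0.1500·450 + 0.6000·225 + 0.3000·600) / 0.3000 = 382.50 / 0.3000 = 1275.00
  x_S = (0.2975·450 + 0.3900·225 + 0.6950·600) / 0.3000 = 638.625 / 0.3000 = 2128.75

x_S = 2128.75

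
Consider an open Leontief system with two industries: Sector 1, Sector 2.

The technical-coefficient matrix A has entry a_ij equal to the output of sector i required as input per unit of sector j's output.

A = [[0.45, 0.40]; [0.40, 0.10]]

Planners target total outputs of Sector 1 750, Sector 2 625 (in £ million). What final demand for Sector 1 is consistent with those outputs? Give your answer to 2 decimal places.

d_1 = 162.50

I − A =
  [   0.55    -0.40]
  [  -0.40     0.90]
d = (I − A) x:
  d_1 = (+0.55)·750 + (-0.40)·625 = 162.50
  d_2 = (-0.40)·750 + (+0.90)·625 = 262.50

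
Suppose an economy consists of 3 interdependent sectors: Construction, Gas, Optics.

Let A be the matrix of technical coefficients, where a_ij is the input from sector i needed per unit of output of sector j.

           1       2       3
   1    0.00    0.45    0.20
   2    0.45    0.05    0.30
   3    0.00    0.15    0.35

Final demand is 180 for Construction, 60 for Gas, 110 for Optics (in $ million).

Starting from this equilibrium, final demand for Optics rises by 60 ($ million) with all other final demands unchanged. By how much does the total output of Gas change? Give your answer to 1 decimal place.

I − A =
  [   1.00    -0.45    -0.20]
  [  -0.45     0.95    -0.30]
  [   0.00    -0.15     0.65]
Cofactors of I−A, C_ij = (−1)^(i+j)·(minor ij) (rows/columns in the sector order above):
  C_11 = (0.95)(0.65) − (-0.30)(-0.15) = 0.5725
  C_12 = −[(-0.45)(0.65) − (-0.30)(0.00)] = 0.2925
  C_13 = (-0.45)(-0.15) − (0.95)(0.00) = 0.0675
  C_21 = −[(-0.45)(0.65) − (-0.20)(-0.15)] = 0.3225
  C_22 = (1.00)(0.65) − (-0.20)(0.00) = 0.6500
  C_23 = −[(1.00)(-0.15) − (-0.45)(0.00)] = 0.1500
  C_31 = (-0.45)(-0.30) − (-0.20)(0.95) = 0.3250
  C_32 = −[(1.00)(-0.30) − (-0.20)(-0.45)] = 0.3900
  C_33 = (1.00)(0.95) − (-0.45)(-0.45) = 0.7475
det(I−A) = Σ_j (I−A)_1j·C_1j = (1.00)(0.5725) + (-0.45)(0.2925) + (-0.20)(0.0675) = 0.427375
adj(I−A) = Cᵀ =
  [ 0.5725   0.3225   0.3250]
  [ 0.2925   0.6500   0.3900]
  [ 0.0675   0.1500   0.7475]
(I − A)⁻¹ = adj(I−A) / det(I−A) ≈
  [   1.3396     0.7546     0.7605]
  [   0.6844     1.5209     0.9125]
  [   0.1579     0.3510     1.7490]
Δx = (I − A)⁻¹ Δd with Δd having +60 in the Optics component and 0 elsewhere.
So Δx_2 = L_23 · (+60), where L_23 = adj(I−A)_23 / det(I−A) = 0.3900 / 0.427375.
Δx_2 = 0.3900 × (+60) / 0.427375 = 23.40 / 0.427375 ≈ 54.8.

Δx_2 = 54.8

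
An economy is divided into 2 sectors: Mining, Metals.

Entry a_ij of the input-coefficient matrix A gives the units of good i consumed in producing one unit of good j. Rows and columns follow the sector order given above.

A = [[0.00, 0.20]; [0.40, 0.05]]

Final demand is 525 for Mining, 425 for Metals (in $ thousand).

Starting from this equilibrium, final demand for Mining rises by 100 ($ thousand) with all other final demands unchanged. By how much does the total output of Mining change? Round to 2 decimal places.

Δx_1 = 109.20

I − A =
  [   1.00    -0.20]
  [  -0.40     0.95]
det(I−A) = (1.00)(0.95) − (-0.20)(-0.40) = 0.8700
adj(I−A) = [[0.95, 0.20], [0.40, 1.00]]
(I − A)⁻¹ = adj(I−A) / det(I−A) ≈
  [   1.0920     0.2299]
  [   0.4598     1.1494]
Δx = (I − A)⁻¹ Δd with Δd having +100 in the Mining component and 0 elsewhere.
So Δx_1 = L_11 · (+100), where L_11 = adj(I−A)_11 / det(I−A) = 0.95 / 0.8700.
Δx_1 = 0.95 × (+100) / 0.8700 = 95.00 / 0.8700 ≈ 109.20.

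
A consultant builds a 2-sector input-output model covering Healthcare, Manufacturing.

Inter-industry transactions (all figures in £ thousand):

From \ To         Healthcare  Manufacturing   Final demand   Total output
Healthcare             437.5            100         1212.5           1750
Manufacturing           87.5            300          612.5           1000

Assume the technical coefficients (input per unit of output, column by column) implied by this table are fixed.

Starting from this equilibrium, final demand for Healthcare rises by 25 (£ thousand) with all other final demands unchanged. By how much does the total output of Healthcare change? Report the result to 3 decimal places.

Δx_H = 33.654

Technical coefficients a_ij = z_ij / X_j:
  a_HH = 437.5/1750 = 0.25, a_MH = 87.5/1750 = 0.05
  a_HM = 100/1000 = 0.10, a_MM = 300/1000 = 0.30
I − A =
  [   0.75    -0.10]
  [  -0.05     0.70]
det(I−A) = (0.75)(0.70) − (-0.10)(-0.05) = 0.5200
adj(I−A) = [[0.70, 0.10], [0.05, 0.75]]
(I − A)⁻¹ = adj(I−A) / det(I−A) ≈
  [   1.3462     0.1923]
  [   0.0962     1.4423]
Δx = (I − A)⁻¹ Δd with Δd having +25 in the Healthcare component and 0 elsewhere.
So Δx_H = L_HH · (+25), where L_HH = adj(I−A)_HH / det(I−A) = 0.70 / 0.5200.
Δx_H = 0.70 × (+25) / 0.5200 = 17.50 / 0.5200 ≈ 33.654.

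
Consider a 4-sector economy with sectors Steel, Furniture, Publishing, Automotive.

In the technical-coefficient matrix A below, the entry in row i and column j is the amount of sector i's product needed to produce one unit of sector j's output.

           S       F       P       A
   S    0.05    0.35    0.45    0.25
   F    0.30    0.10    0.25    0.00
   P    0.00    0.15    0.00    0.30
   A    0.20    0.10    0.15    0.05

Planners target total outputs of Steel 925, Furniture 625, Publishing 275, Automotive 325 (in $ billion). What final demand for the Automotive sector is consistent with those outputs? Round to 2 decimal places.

d_A = 20.00

I − A =
  [   0.95    -0.35    -0.45    -0.25]
  [  -0.30     0.90    -0.25     0.00]
  [   0.00    -0.15     1.00    -0.30]
  [  -0.20    -0.10    -0.15     0.95]
d = (I − A) x:
  d_S = (+0.95)·925 + (-0.35)·625 + (-0.45)·275 + (-0.25)·325 = 455.00
  d_F = (-0.30)·925 + (+0.90)·625 + (-0.25)·275 + (+0.00)·325 = 216.25
  d_P = (+0.00)·925 + (-0.15)·625 + (+1.00)·275 + (-0.30)·325 = 83.75
  d_A = (-0.20)·925 + (-0.10)·625 + (-0.15)·275 + (+0.95)·325 = 20.00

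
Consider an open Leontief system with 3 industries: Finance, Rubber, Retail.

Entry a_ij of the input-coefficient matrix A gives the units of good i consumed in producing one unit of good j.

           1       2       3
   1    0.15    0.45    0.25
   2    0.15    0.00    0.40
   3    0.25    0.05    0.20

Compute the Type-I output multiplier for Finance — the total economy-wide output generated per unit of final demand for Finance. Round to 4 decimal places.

m_1 = 2.5169

I − A =
  [   0.85    -0.45    -0.25]
  [  -0.15     1.00    -0.40]
  [  -0.25    -0.05     0.80]
Cofactors of I−A, C_ij = (−1)^(i+j)·(minor ij) (rows/columns in the sector order above):
  C_11 = (1.00)(0.80) − (-0.40)(-0.05) = 0.7800
  C_12 = −[(-0.15)(0.80) − (-0.40)(-0.25)] = 0.2200
  C_13 = (-0.15)(-0.05) − (1.00)(-0.25) = 0.2575
  C_21 = −[(-0.45)(0.80) − (-0.25)(-0.05)] = 0.3725
  C_22 = (0.85)(0.80) − (-0.25)(-0.25) = 0.6175
  C_23 = −[(0.85)(-0.05) − (-0.45)(-0.25)] = 0.1550
  C_31 = (-0.45)(-0.40) − (-0.25)(1.00) = 0.4300
  C_32 = −[(0.85)(-0.40) − (-0.25)(-0.15)] = 0.3775
  C_33 = (0.85)(1.00) − (-0.45)(-0.15) = 0.7825
det(I−A) = Σ_j (I−A)_1j·C_1j = (0.85)(0.7800) + (-0.45)(0.2200) + (-0.25)(0.2575) = 0.499625
adj(I−A) = Cᵀ =
  [ 0.7800   0.3725   0.4300]
  [ 0.2200   0.6175   0.3775]
  [ 0.2575   0.1550   0.7825]
(I − A)⁻¹ = adj(I−A) / det(I−A) ≈
  [   1.56117     0.74556     0.86065]
  [   0.44033     1.23593     0.75557]
  [   0.51539     0.31023     1.56617]
The output multiplier for sector j is the column-j sum of the Leontief inverse (I − A)⁻¹ = adj(I−A) / det(I−A).
Column 1 of adj(I−A): (0.7800, 0.2200, 0.2575); det(I−A) = 0.499625.
m_1 = (0.7800 + 0.2200 + 0.2575) / 0.499625 = 1.2575 / 0.499625 ≈ 2.5169.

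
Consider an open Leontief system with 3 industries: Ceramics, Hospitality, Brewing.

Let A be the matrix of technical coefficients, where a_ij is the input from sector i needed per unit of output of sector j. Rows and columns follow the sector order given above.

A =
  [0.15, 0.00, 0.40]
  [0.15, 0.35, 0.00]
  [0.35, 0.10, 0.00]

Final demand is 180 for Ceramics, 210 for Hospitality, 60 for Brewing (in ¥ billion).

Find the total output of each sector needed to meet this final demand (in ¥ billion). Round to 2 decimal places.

x_1 = 309.55, x_2 = 394.51, x_3 = 207.79

I − A =
  [   0.85     0.00    -0.40]
  [  -0.15     0.65     0.00]
  [  -0.35    -0.10     1.00]
Cofactors of I−A, C_ij = (−1)^(i+j)·(minor ij) (rows/columns in the sector order above):
  C_11 = (0.65)(1.00) − (0.00)(-0.10) = 0.6500
  C_12 = −[(-0.15)(1.00) − (0.00)(-0.35)] = 0.1500
  C_13 = (-0.15)(-0.10) − (0.65)(-0.35) = 0.2425
  C_21 = −[(0.00)(1.00) − (-0.40)(-0.10)] = 0.0400
  C_22 = (0.85)(1.00) − (-0.40)(-0.35) = 0.7100
  C_23 = −[(0.85)(-0.10) − (0.00)(-0.35)] = 0.0850
  C_31 = (0.00)(0.00) − (-0.40)(0.65) = 0.2600
  C_32 = −[(0.85)(0.00) − (-0.40)(-0.15)] = 0.0600
  C_33 = (0.85)(0.65) − (0.00)(-0.15) = 0.5525
det(I−A) = Σ_j (I−A)_1j·C_1j = (0.85)(0.6500) + (0.00)(0.1500) + (-0.40)(0.2425) = 0.4555
adj(I−A) = Cᵀ =
  [ 0.6500   0.0400   0.2600]
  [ 0.1500   0.7100   0.0600]
  [ 0.2425   0.0850   0.5525]
(I − A)⁻¹ = adj(I−A) / det(I−A) ≈
  [   1.4270     0.0878     0.5708]
  [   0.3293     1.5587     0.1317]
  [   0.5324     0.1866     1.2130]
x = (I − A)⁻¹ d = adj(I−A)·d / det(I−A), with det(I−A) = 0.4555:
  x_1 = (0.6500·180 + 0.0400·210 + 0.2600·60) / 0.4555 = 141.00 / 0.4555 ≈ 309.55
  x_2 = (0.1500·180 + 0.7100·210 + 0.0600·60) / 0.4555 = 179.70 / 0.4555 ≈ 394.51
  x_3 = (0.2425·180 + 0.0850·210 + 0.5525·60) / 0.4555 = 94.65 / 0.4555 ≈ 207.79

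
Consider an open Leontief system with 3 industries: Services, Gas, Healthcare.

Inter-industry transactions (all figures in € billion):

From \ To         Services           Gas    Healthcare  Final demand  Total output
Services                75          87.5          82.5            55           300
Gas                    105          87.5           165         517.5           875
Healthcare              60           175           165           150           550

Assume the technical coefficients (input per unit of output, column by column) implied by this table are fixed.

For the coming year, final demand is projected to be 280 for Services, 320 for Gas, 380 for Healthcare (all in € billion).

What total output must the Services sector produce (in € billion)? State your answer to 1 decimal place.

Technical coefficients a_ij = z_ij / X_j:
  a_11 = 75/300 = 0.25, a_21 = 105/300 = 0.35, a_31 = 60/300 = 0.20
  a_12 = 87.5/875 = 0.10, a_22 = 87.5/875 = 0.10, a_32 = 175/875 = 0.20
  a_13 = 82.5/550 = 0.15, a_23 = 165/550 = 0.30, a_33 = 165/550 = 0.30
I − A =
  [   0.75    -0.10    -0.15]
  [  -0.35     0.90    -0.30]
  [  -0.20    -0.20     0.70]
Cofactors of I−A, C_ij = (−1)^(i+j)·(minor ij) (rows/columns in the sector order above):
  C_11 = (0.90)(0.70) − (-0.30)(-0.20) = 0.5700
  C_12 = −[(-0.35)(0.70) − (-0.30)(-0.20)] = 0.3050
  C_13 = (-0.35)(-0.20) − (0.90)(-0.20) = 0.2500
  C_21 = −[(-0.10)(0.70) − (-0.15)(-0.20)] = 0.1000
  C_22 = (0.75)(0.70) − (-0.15)(-0.20) = 0.4950
  C_23 = −[(0.75)(-0.20) − (-0.10)(-0.20)] = 0.1700
  C_31 = (-0.10)(-0.30) − (-0.15)(0.90) = 0.1650
  C_32 = −[(0.75)(-0.30) − (-0.15)(-0.35)] = 0.2775
  C_33 = (0.75)(0.90) − (-0.10)(-0.35) = 0.6400
det(I−A) = Σ_j (I−A)_1j·C_1j = (0.75)(0.5700) + (-0.10)(0.3050) + (-0.15)(0.2500) = 0.3595
adj(I−A) = Cᵀ =
  [ 0.5700   0.1000   0.1650]
  [ 0.3050   0.4950   0.2775]
  [ 0.2500   0.1700   0.6400]
(I − A)⁻¹ = adj(I−A) / det(I−A) ≈
  [   1.5855     0.2782     0.4590]
  [   0.8484     1.3769     0.7719]
  [   0.6954     0.4729     1.7803]
x = (I − A)⁻¹ d = adj(I−A)·d / det(I−A), with det(I−A) = 0.3595:
  x_1 = (0.5700·280 + 0.1000·320 + 0.1650·380) / 0.3595 = 254.30 / 0.3595 ≈ 707.4
  x_2 = (0.3050·280 + 0.4950·320 + 0.2775·380) / 0.3595 = 349.25 / 0.3595 ≈ 971.5
  x_3 = (0.2500·280 + 0.1700·320 + 0.6400·380) / 0.3595 = 367.60 / 0.3595 ≈ 1022.5

x_1 = 707.4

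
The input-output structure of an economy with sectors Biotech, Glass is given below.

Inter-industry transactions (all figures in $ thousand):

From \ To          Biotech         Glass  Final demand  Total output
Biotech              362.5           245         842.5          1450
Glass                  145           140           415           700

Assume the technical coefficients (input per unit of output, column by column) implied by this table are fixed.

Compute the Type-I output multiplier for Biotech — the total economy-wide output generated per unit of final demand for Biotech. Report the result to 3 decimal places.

m_B = 1.593

Technical coefficients a_ij = z_ij / X_j:
  a_BB = 362.5/1450 = 0.25, a_GB = 145/1450 = 0.10
  a_BG = 245/700 = 0.35, a_GG = 140/700 = 0.20
I − A =
  [   0.75    -0.35]
  [  -0.10     0.80]
det(I−A) = (0.75)(0.80) − (-0.35)(-0.10) = 0.5650
adj(I−A) = [[0.80, 0.35], [0.10, 0.75]]
(I − A)⁻¹ = adj(I−A) / det(I−A) ≈
  [   1.4159     0.6195]
  [   0.1770     1.3274]
The output multiplier for sector j is the column-j sum of the Leontief inverse (I − A)⁻¹ = adj(I−A) / det(I−A).
Column B of adj(I−A): (0.80, 0.10); det(I−A) = 0.5650.
m_B = (0.80 + 0.10) / 0.5650 = 0.90 / 0.5650 ≈ 1.593.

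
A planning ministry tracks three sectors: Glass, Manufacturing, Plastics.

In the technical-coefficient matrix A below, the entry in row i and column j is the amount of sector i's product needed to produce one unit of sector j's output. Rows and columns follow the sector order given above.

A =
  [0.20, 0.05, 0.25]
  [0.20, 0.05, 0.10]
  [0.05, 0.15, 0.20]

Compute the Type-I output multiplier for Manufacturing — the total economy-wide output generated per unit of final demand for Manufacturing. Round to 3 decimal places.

I − A =
  [   0.80    -0.05    -0.25]
  [  -0.20     0.95    -0.10]
  [  -0.05    -0.15     0.80]
Cofactors of I−A, C_ij = (−1)^(i+j)·(minor ij) (rows/columns in the sector order above):
  C_11 = (0.95)(0.80) − (-0.10)(-0.15) = 0.7450
  C_12 = −[(-0.20)(0.80) − (-0.10)(-0.05)] = 0.1650
  C_13 = (-0.20)(-0.15) − (0.95)(-0.05) = 0.0775
  C_21 = −[(-0.05)(0.80) − (-0.25)(-0.15)] = 0.0775
  C_22 = (0.80)(0.80) − (-0.25)(-0.05) = 0.6275
  C_23 = −[(0.80)(-0.15) − (-0.05)(-0.05)] = 0.1225
  C_31 = (-0.05)(-0.10) − (-0.25)(0.95) = 0.2425
  C_32 = −[(0.80)(-0.10) − (-0.25)(-0.20)] = 0.1300
  C_33 = (0.80)(0.95) − (-0.05)(-0.20) = 0.7500
det(I−A) = Σ_j (I−A)_1j·C_1j = (0.80)(0.7450) + (-0.05)(0.1650) + (-0.25)(0.0775) = 0.568375
adj(I−A) = Cᵀ =
  [ 0.7450   0.0775   0.2425]
  [ 0.1650   0.6275   0.1300]
  [ 0.0775   0.1225   0.7500]
(I − A)⁻¹ = adj(I−A) / det(I−A) ≈
  [   1.3108     0.1364     0.4267]
  [   0.2903     1.1040     0.2287]
  [   0.1364     0.2155     1.3196]
The output multiplier for sector j is the column-j sum of the Leontief inverse (I − A)⁻¹ = adj(I−A) / det(I−A).
Column M of adj(I−A): (0.0775, 0.6275, 0.1225); det(I−A) = 0.568375.
m_M = (0.0775 + 0.6275 + 0.1225) / 0.568375 = 0.8275 / 0.568375 ≈ 1.456.

m_M = 1.456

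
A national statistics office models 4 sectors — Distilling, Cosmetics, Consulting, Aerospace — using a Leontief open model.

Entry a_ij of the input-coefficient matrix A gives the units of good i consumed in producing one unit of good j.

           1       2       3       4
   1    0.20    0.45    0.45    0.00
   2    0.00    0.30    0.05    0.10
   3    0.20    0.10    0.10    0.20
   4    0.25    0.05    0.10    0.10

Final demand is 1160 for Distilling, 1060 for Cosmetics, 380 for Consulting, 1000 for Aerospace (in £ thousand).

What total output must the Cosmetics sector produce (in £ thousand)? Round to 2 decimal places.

I − A =
  [   0.80    -0.45    -0.45     0.00]
  [   0.00     0.70    -0.05    -0.10]
  [  -0.20    -0.10     0.90    -0.20]
  [  -0.25    -0.05    -0.10     0.90]
Compute the cofactors C_ij = (−1)^(i+j)·(3×3 minor ij) of I−A; the adjugate is their transpose:
adj(I−A) = Cᵀ =
  [ 0.542500   0.400500   0.306000   0.112500]
  [ 0.036000   0.528500   0.055250   0.071000]
  [ 0.162500   0.183500   0.488750   0.129000]
  [ 0.170750   0.161000   0.142375   0.432500]
det(I−A) = Σ_j (I−A)_1j·C_1j = (0.80)(0.542500) + (-0.45)(0.036000) + (-0.45)(0.162500) + (0.00)(0.170750) = 0.344675
(I − A)⁻¹ = adj(I−A) / det(I−A) ≈
  [   1.5739     1.1620     0.8878     0.3264]
  [   0.1044     1.5333     0.1603     0.2060]
  [   0.4715     0.5324     1.4180     0.3743]
  [   0.4954     0.4671     0.4131     1.2548]
x = (I − A)⁻¹ d = adj(I−A)·d / det(I−A), with det(I−A) = 0.344675:
  x_1 = (0.542500·1160 + 0.400500·1060 + 0.306000·380 + 0.112500·1000) / 0.344675 = 1282.61 / 0.344675 ≈ 3721.22
  x_2 = (0.036000·1160 + 0.528500·1060 + 0.055250·380 + 0.071000·1000) / 0.344675 = 693.965 / 0.344675 ≈ 2013.39
  x_3 = (0.162500·1160 + 0.183500·1060 + 0.488750·380 + 0.129000·1000) / 0.344675 = 697.735 / 0.344675 ≈ 2024.33
  x_4 = (0.170750·1160 + 0.161000·1060 + 0.142375·380 + 0.432500·1000) / 0.344675 = 855.3325 / 0.344675 ≈ 2481.56

x_2 = 2013.39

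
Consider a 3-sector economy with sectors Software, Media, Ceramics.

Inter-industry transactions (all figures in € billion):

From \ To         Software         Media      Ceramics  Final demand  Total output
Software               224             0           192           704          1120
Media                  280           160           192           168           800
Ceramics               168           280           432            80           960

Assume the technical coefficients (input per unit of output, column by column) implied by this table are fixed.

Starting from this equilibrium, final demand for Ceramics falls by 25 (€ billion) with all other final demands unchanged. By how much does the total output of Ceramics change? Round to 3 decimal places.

Δx_C = -62.868

Technical coefficients a_ij = z_ij / X_j:
  a_SS = 224/1120 = 0.20, a_MS = 280/1120 = 0.25, a_CS = 168/1120 = 0.15
  a_SM = 0/800 = 0.00, a_MM = 160/800 = 0.20, a_CM = 280/800 = 0.35
  a_SC = 192/960 = 0.20, a_MC = 192/960 = 0.20, a_CC = 432/960 = 0.45
I − A =
  [   0.80     0.00    -0.20]
  [  -0.25     0.80    -0.20]
  [  -0.15    -0.35     0.55]
Cofactors of I−A, C_ij = (−1)^(i+j)·(minor ij) (rows/columns in the sector order above):
  C_11 = (0.80)(0.55) − (-0.20)(-0.35) = 0.3700
  C_12 = −[(-0.25)(0.55) − (-0.20)(-0.15)] = 0.1675
  C_13 = (-0.25)(-0.35) − (0.80)(-0.15) = 0.2075
  C_21 = −[(0.00)(0.55) − (-0.20)(-0.35)] = 0.0700
  C_22 = (0.80)(0.55) − (-0.20)(-0.15) = 0.4100
  C_23 = −[(0.80)(-0.35) − (0.00)(-0.15)] = 0.2800
  C_31 = (0.00)(-0.20) − (-0.20)(0.80) = 0.1600
  C_32 = −[(0.80)(-0.20) − (-0.20)(-0.25)] = 0.2100
  C_33 = (0.80)(0.80) − (0.00)(-0.25) = 0.6400
det(I−A) = Σ_j (I−A)_1j·C_1j = (0.80)(0.3700) + (0.00)(0.1675) + (-0.20)(0.2075) = 0.2545
adj(I−A) = Cᵀ =
  [ 0.3700   0.0700   0.1600]
  [ 0.1675   0.4100   0.2100]
  [ 0.2075   0.2800   0.6400]
(I − A)⁻¹ = adj(I−A) / det(I−A) ≈
  [   1.4538     0.2750     0.6287]
  [   0.6582     1.6110     0.8251]
  [   0.8153     1.1002     2.5147]
Δx = (I − A)⁻¹ Δd with Δd having -25 in the Ceramics component and 0 elsewhere.
So Δx_C = L_CC · (-25), where L_CC = adj(I−A)_CC / det(I−A) = 0.6400 / 0.2545.
Δx_C = 0.6400 × (-25) / 0.2545 = -16.00 / 0.2545 ≈ -62.868.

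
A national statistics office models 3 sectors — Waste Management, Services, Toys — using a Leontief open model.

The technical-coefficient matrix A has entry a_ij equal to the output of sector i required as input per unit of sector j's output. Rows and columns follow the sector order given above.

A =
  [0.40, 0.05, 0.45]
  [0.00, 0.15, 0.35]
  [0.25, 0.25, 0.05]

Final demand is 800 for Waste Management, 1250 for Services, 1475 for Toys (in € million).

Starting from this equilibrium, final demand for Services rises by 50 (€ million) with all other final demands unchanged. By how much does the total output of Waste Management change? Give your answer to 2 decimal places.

Δx_1 = 24.10

I − A =
  [   0.60    -0.05    -0.45]
  [   0.00     0.85    -0.35]
  [  -0.25    -0.25     0.95]
Cofactors of I−A, C_ij = (−1)^(i+j)·(minor ij) (rows/columns in the sector order above):
  C_11 = (0.85)(0.95) − (-0.35)(-0.25) = 0.7200
  C_12 = −[(0.00)(0.95) − (-0.35)(-0.25)] = 0.0875
  C_13 = (0.00)(-0.25) − (0.85)(-0.25) = 0.2125
  C_21 = −[(-0.05)(0.95) − (-0.45)(-0.25)] = 0.1600
  C_22 = (0.60)(0.95) − (-0.45)(-0.25) = 0.4575
  C_23 = −[(0.60)(-0.25) − (-0.05)(-0.25)] = 0.1625
  C_31 = (-0.05)(-0.35) − (-0.45)(0.85) = 0.4000
  C_32 = −[(0.60)(-0.35) − (-0.45)(0.00)] = 0.2100
  C_33 = (0.60)(0.85) − (-0.05)(0.00) = 0.5100
det(I−A) = Σ_j (I−A)_1j·C_1j = (0.60)(0.7200) + (-0.05)(0.0875) + (-0.45)(0.2125) = 0.3320
adj(I−A) = Cᵀ =
  [ 0.7200   0.1600   0.4000]
  [ 0.0875   0.4575   0.2100]
  [ 0.2125   0.1625   0.5100]
(I − A)⁻¹ = adj(I−A) / det(I−A) ≈
  [   2.1687     0.4819     1.2048]
  [   0.2636     1.3780     0.6325]
  [   0.6401     0.4895     1.5361]
Δx = (I − A)⁻¹ Δd with Δd having +50 in the Services component and 0 elsewhere.
So Δx_1 = L_12 · (+50), where L_12 = adj(I−A)_12 / det(I−A) = 0.1600 / 0.3320.
Δx_1 = 0.1600 × (+50) / 0.3320 = 8.00 / 0.3320 ≈ 24.10.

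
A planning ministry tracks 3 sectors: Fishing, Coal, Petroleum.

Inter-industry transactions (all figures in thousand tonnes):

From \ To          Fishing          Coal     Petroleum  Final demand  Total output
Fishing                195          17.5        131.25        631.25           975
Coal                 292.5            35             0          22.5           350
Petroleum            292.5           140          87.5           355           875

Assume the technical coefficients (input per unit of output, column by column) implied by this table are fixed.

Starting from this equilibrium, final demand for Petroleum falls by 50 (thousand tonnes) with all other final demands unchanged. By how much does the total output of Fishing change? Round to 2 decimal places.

Δx_1 = -11.72

Technical coefficients a_ij = z_ij / X_j:
  a_11 = 195/975 = 0.20, a_21 = 292.5/975 = 0.30, a_31 = 292.5/975 = 0.30
  a_12 = 17.5/350 = 0.05, a_22 = 35/350 = 0.10, a_32 = 140/350 = 0.40
  a_13 = 131.25/875 = 0.15, a_23 = 0/875 = 0.00, a_33 = 87.5/875 = 0.10
I − A =
  [   0.80    -0.05    -0.15]
  [  -0.30     0.90     0.00]
  [  -0.30    -0.40     0.90]
Cofactors of I−A, C_ij = (−1)^(i+j)·(minor ij) (rows/columns in the sector order above):
  C_11 = (0.90)(0.90) − (0.00)(-0.40) = 0.8100
  C_12 = −[(-0.30)(0.90) − (0.00)(-0.30)] = 0.2700
  C_13 = (-0.30)(-0.40) − (0.90)(-0.30) = 0.3900
  C_21 = −[(-0.05)(0.90) − (-0.15)(-0.40)] = 0.1050
  C_22 = (0.80)(0.90) − (-0.15)(-0.30) = 0.6750
  C_23 = −[(0.80)(-0.40) − (-0.05)(-0.30)] = 0.3350
  C_31 = (-0.05)(0.00) − (-0.15)(0.90) = 0.1350
  C_32 = −[(0.80)(0.00) − (-0.15)(-0.30)] = 0.0450
  C_33 = (0.80)(0.90) − (-0.05)(-0.30) = 0.7050
det(I−A) = Σ_j (I−A)_1j·C_1j = (0.80)(0.8100) + (-0.05)(0.2700) + (-0.15)(0.3900) = 0.5760
adj(I−A) = Cᵀ =
  [ 0.8100   0.1050   0.1350]
  [ 0.2700   0.6750   0.0450]
  [ 0.3900   0.3350   0.7050]
(I − A)⁻¹ = adj(I−A) / det(I−A) ≈
  [   1.4063     0.1823     0.2344]
  [   0.4688     1.1719     0.0781]
  [   0.6771     0.5816     1.2240]
Δx = (I − A)⁻¹ Δd with Δd having -50 in the Petroleum component and 0 elsewhere.
So Δx_1 = L_13 · (-50), where L_13 = adj(I−A)_13 / det(I−A) = 0.1350 / 0.5760.
Δx_1 = 0.1350 × (-50) / 0.5760 = -6.75 / 0.5760 ≈ -11.72.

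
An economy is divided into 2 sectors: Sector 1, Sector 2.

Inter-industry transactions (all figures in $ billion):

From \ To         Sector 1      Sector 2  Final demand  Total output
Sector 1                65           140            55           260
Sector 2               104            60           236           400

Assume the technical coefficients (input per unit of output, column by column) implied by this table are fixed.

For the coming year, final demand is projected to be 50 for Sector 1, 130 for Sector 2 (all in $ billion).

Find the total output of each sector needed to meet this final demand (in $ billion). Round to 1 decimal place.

x_1 = 176.9, x_2 = 236.2

Technical coefficients a_ij = z_ij / X_j:
  a_11 = 65/260 = 0.25, a_21 = 104/260 = 0.40
  a_12 = 140/400 = 0.35, a_22 = 60/400 = 0.15
I − A =
  [   0.75    -0.35]
  [  -0.40     0.85]
det(I−A) = (0.75)(0.85) − (-0.35)(-0.40) = 0.4975
adj(I−A) = [[0.85, 0.35], [0.40, 0.75]]
(I − A)⁻¹ = adj(I−A) / det(I−A) ≈
  [   1.7085     0.7035]
  [   0.8040     1.5075]
x = (I − A)⁻¹ d = adj(I−A)·d / det(I−A), with det(I−A) = 0.4975:
  x_1 = (0.85·50 + 0.35·130) / 0.4975 = 88.00 / 0.4975 ≈ 176.9
  x_2 = (0.40·50 + 0.75·130) / 0.4975 = 117.50 / 0.4975 ≈ 236.2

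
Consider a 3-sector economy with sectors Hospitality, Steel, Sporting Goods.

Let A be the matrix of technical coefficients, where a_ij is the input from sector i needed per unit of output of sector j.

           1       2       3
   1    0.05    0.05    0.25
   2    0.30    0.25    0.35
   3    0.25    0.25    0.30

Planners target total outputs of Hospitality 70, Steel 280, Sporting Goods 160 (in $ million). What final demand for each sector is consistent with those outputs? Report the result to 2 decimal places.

d_1 = 12.50, d_2 = 133.00, d_3 = 24.50

I − A =
  [   0.95    -0.05    -0.25]
  [  -0.30     0.75    -0.35]
  [  -0.25    -0.25     0.70]
d = (I − A) x:
  d_1 = (+0.95)·70 + (-0.05)·280 + (-0.25)·160 = 12.50
  d_2 = (-0.30)·70 + (+0.75)·280 + (-0.35)·160 = 133.00
  d_3 = (-0.25)·70 + (-0.25)·280 + (+0.70)·160 = 24.50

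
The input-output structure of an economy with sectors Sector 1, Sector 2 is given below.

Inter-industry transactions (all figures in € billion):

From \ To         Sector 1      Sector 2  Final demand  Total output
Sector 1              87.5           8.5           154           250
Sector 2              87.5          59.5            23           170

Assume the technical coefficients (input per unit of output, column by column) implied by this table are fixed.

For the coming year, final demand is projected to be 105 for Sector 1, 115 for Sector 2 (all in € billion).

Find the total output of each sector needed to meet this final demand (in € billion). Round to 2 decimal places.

Technical coefficients a_ij = z_ij / X_j:
  a_11 = 87.5/250 = 0.35, a_21 = 87.5/250 = 0.35
  a_12 = 8.5/170 = 0.05, a_22 = 59.5/170 = 0.35
I − A =
  [   0.65    -0.05]
  [  -0.35     0.65]
det(I−A) = (0.65)(0.65) − (-0.05)(-0.35) = 0.4050
adj(I−A) = [[0.65, 0.05], [0.35, 0.65]]
(I − A)⁻¹ = adj(I−A) / det(I−A) ≈
  [   1.6049     0.1235]
  [   0.8642     1.6049]
x = (I − A)⁻¹ d = adj(I−A)·d / det(I−A), with det(I−A) = 0.4050:
  x_1 = (0.65·105 + 0.05·115) / 0.4050 = 74.00 / 0.4050 ≈ 182.72
  x_2 = (0.35·105 + 0.65·115) / 0.4050 = 111.50 / 0.4050 ≈ 275.31

x_1 = 182.72, x_2 = 275.31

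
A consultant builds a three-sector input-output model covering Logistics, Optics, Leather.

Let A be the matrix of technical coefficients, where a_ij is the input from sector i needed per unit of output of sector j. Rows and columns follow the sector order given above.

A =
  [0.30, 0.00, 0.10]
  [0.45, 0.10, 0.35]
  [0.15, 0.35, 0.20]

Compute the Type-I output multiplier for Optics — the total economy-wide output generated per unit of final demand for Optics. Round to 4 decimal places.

I − A =
  [   0.70     0.00    -0.10]
  [  -0.45     0.90    -0.35]
  [  -0.15    -0.35     0.80]
Cofactors of I−A, C_ij = (−1)^(i+j)·(minor ij) (rows/columns in the sector order above):
  C_11 = (0.90)(0.80) − (-0.35)(-0.35) = 0.5975
  C_12 = −[(-0.45)(0.80) − (-0.35)(-0.15)] = 0.4125
  C_13 = (-0.45)(-0.35) − (0.90)(-0.15) = 0.2925
  C_21 = −[(0.00)(0.80) − (-0.10)(-0.35)] = 0.0350
  C_22 = (0.70)(0.80) − (-0.10)(-0.15) = 0.5450
  C_23 = −[(0.70)(-0.35) − (0.00)(-0.15)] = 0.2450
  C_31 = (0.00)(-0.35) − (-0.10)(0.90) = 0.0900
  C_32 = −[(0.70)(-0.35) − (-0.10)(-0.45)] = 0.2900
  C_33 = (0.70)(0.90) − (0.00)(-0.45) = 0.6300
det(I−A) = Σ_j (I−A)_1j·C_1j = (0.70)(0.5975) + (0.00)(0.4125) + (-0.10)(0.2925) = 0.3890
adj(I−A) = Cᵀ =
  [ 0.5975   0.0350   0.0900]
  [ 0.4125   0.5450   0.2900]
  [ 0.2925   0.2450   0.6300]
(I − A)⁻¹ = adj(I−A) / det(I−A) ≈
  [   1.53599     0.08997     0.23136]
  [   1.06041     1.40103     0.74550]
  [   0.75193     0.62982     1.61954]
The output multiplier for sector j is the column-j sum of the Leontief inverse (I − A)⁻¹ = adj(I−A) / det(I−A).
Column 2 of adj(I−A): (0.0350, 0.5450, 0.2450); det(I−A) = 0.3890.
m_2 = (0.0350 + 0.5450 + 0.2450) / 0.3890 = 0.825 / 0.3890 ≈ 2.1208.

m_2 = 2.1208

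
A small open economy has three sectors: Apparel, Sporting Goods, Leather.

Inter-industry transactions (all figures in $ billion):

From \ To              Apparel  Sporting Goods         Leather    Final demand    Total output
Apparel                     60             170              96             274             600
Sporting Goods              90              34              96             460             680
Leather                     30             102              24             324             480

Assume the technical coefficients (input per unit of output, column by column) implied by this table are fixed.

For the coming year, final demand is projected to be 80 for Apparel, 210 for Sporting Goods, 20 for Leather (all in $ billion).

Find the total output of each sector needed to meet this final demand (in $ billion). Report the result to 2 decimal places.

Technical coefficients a_ij = z_ij / X_j:
  a_11 = 60/600 = 0.10, a_21 = 90/600 = 0.15, a_31 = 30/600 = 0.05
  a_12 = 170/680 = 0.25, a_22 = 34/680 = 0.05, a_32 = 102/680 = 0.15
  a_13 = 96/480 = 0.20, a_23 = 96/480 = 0.20, a_33 = 24/480 = 0.05
I − A =
  [   0.90    -0.25    -0.20]
  [  -0.15     0.95    -0.20]
  [  -0.05    -0.15     0.95]
Cofactors of I−A, C_ij = (−1)^(i+j)·(minor ij) (rows/columns in the sector order above):
  C_11 = (0.95)(0.95) − (-0.20)(-0.15) = 0.8725
  C_12 = −[(-0.15)(0.95) − (-0.20)(-0.05)] = 0.1525
  C_13 = (-0.15)(-0.15) − (0.95)(-0.05) = 0.0700
  C_21 = −[(-0.25)(0.95) − (-0.20)(-0.15)] = 0.2675
  C_22 = (0.90)(0.95) − (-0.20)(-0.05) = 0.8450
  C_23 = −[(0.90)(-0.15) − (-0.25)(-0.05)] = 0.1475
  C_31 = (-0.25)(-0.20) − (-0.20)(0.95) = 0.2400
  C_32 = −[(0.90)(-0.20) − (-0.20)(-0.15)] = 0.2100
  C_33 = (0.90)(0.95) − (-0.25)(-0.15) = 0.8175
det(I−A) = Σ_j (I−A)_1j·C_1j = (0.90)(0.8725) + (-0.25)(0.1525) + (-0.20)(0.0700) = 0.733125
adj(I−A) = Cᵀ =
  [ 0.8725   0.2675   0.2400]
  [ 0.1525   0.8450   0.2100]
  [ 0.0700   0.1475   0.8175]
(I − A)⁻¹ = adj(I−A) / det(I−A) ≈
  [   1.1901     0.3649     0.3274]
  [   0.2080     1.1526     0.2864]
  [   0.0955     0.2012     1.1151]
x = (I − A)⁻¹ d = adj(I−A)·d / det(I−A), with det(I−A) = 0.733125:
  x_1 = (0.8725·80 + 0.2675·210 + 0.2400·20) / 0.733125 = 130.775 / 0.733125 ≈ 178.38
  x_2 = (0.1525·80 + 0.8450·210 + 0.2100·20) / 0.733125 = 193.85 / 0.733125 ≈ 264.42
  x_3 = (0.0700·80 + 0.1475·210 + 0.8175·20) / 0.733125 = 52.925 / 0.733125 ≈ 72.19

x_1 = 178.38, x_2 = 264.42, x_3 = 72.19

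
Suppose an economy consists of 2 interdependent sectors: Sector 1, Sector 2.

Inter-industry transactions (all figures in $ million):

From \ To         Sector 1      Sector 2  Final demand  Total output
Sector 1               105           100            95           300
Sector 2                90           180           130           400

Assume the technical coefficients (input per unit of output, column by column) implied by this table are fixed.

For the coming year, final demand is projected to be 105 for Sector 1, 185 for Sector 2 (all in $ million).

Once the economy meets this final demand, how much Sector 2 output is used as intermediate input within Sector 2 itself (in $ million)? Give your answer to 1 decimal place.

Technical coefficients a_ij = z_ij / X_j:
  a_11 = 105/300 = 0.35, a_21 = 90/300 = 0.30
  a_12 = 100/400 = 0.25, a_22 = 180/400 = 0.45
I − A =
  [   0.65    -0.25]
  [  -0.30     0.55]
det(I−A) = (0.65)(0.55) − (-0.25)(-0.30) = 0.2825
adj(I−A) = [[0.55, 0.25], [0.30, 0.65]]
(I − A)⁻¹ = adj(I−A) / det(I−A) ≈
  [   1.9469     0.8850]
  [   1.0619     2.3009]
First solve x = (I − A)⁻¹ d = adj(I−A)·d / det(I−A); in particular x_2 = (0.30·105 + 0.65·185) / 0.2825 = 151.75 / 0.2825 ≈ 537.168.
Intermediate flow from 2 to 2: z_22 = a_22 · x_2 = 0.45 × 151.75 / 0.2825 = 68.2875 / 0.2825 ≈ 241.7.

z_22 = 241.7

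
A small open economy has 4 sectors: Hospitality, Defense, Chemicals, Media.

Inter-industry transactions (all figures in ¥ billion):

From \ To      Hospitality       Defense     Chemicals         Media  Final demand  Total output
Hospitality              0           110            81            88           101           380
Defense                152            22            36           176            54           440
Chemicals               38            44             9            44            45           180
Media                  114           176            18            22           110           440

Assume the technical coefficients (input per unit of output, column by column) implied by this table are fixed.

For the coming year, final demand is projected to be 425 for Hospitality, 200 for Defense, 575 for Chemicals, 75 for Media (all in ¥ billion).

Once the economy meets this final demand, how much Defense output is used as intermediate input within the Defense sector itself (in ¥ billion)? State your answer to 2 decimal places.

Technical coefficients a_ij = z_ij / X_j:
  a_HH = 0/380 = 0.00, a_DH = 152/380 = 0.40, a_CH = 38/380 = 0.10, a_MH = 114/380 = 0.30
  a_HD = 110/440 = 0.25, a_DD = 22/440 = 0.05, a_CD = 44/440 = 0.10, a_MD = 176/440 = 0.40
  a_HC = 81/180 = 0.45, a_DC = 36/180 = 0.20, a_CC = 9/180 = 0.05, a_MC = 18/180 = 0.10
  a_HM = 88/440 = 0.20, a_DM = 176/440 = 0.40, a_CM = 44/440 = 0.10, a_MM = 22/440 = 0.05
I − A =
  [   1.00    -0.25    -0.45    -0.20]
  [  -0.40     0.95    -0.20    -0.40]
  [  -0.10    -0.10     0.95    -0.10]
  [  -0.30    -0.40    -0.10     0.95]
Compute the cofactors C_ij = (−1)^(i+j)·(3×3 minor ij) of I−A; the adjugate is their transpose:
adj(I−A) = Cᵀ =
  [ 0.664875   0.361875   0.426625   0.337250]
  [ 0.500000   0.777250   0.451000   0.480000]
  [ 0.168750   0.168250   0.528500   0.162000]
  [ 0.438250   0.459250   0.380250   0.721750]
det(I−A) = Σ_j (I−A)_1j·C_1j = (1.00)(0.664875) + (-0.25)(0.500000) + (-0.45)(0.168750) + (-0.20)(0.438250) = 0.3762875
(I − A)⁻¹ = adj(I−A) / det(I−A) ≈
  [   1.7669     0.9617     1.1338     0.8963]
  [   1.3288     2.0656     1.1986     1.2756]
  [   0.4485     0.4471     1.4045     0.4305]
  [   1.1647     1.2205     1.0105     1.9181]
First solve x = (I − A)⁻¹ d = adj(I−A)·d / det(I−A); in particular x_D = (0.500000·425 + 0.777250·200 + 0.451000·575 + 0.480000·75) / 0.3762875 = 663.275 / 0.3762875 ≈ 1762.6815.
Intermediate flow from D to D: z_DD = a_DD · x_D = 0.05 × 663.275 / 0.3762875 = 33.16375 / 0.3762875 ≈ 88.13.

z_DD = 88.13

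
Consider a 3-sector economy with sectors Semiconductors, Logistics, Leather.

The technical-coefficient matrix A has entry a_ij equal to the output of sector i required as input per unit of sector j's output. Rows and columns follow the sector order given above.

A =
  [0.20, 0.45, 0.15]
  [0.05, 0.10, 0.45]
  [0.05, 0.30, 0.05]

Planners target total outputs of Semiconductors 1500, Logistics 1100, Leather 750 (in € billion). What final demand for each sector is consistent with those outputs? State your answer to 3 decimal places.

I − A =
  [   0.80    -0.45    -0.15]
  [  -0.05     0.90    -0.45]
  [  -0.05    -0.30     0.95]
d = (I − A) x:
  d_1 = (+0.80)·1500 + (-0.45)·1100 + (-0.15)·750 = 592.500
  d_2 = (-0.05)·1500 + (+0.90)·1100 + (-0.45)·750 = 577.500
  d_3 = (-0.05)·1500 + (-0.30)·1100 + (+0.95)·750 = 307.500

d_1 = 592.500, d_2 = 577.500, d_3 = 307.500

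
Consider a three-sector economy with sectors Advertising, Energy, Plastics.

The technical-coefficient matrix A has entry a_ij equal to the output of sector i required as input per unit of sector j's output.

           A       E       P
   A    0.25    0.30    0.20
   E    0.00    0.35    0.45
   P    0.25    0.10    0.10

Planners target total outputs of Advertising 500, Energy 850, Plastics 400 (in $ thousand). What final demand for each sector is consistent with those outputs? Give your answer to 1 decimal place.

d_A = 40.0, d_E = 372.5, d_P = 150.0

I − A =
  [   0.75    -0.30    -0.20]
  [   0.00     0.65    -0.45]
  [  -0.25    -0.10     0.90]
d = (I − A) x:
  d_A = (+0.75)·500 + (-0.30)·850 + (-0.20)·400 = 40.0
  d_E = (+0.00)·500 + (+0.65)·850 + (-0.45)·400 = 372.5
  d_P = (-0.25)·500 + (-0.10)·850 + (+0.90)·400 = 150.0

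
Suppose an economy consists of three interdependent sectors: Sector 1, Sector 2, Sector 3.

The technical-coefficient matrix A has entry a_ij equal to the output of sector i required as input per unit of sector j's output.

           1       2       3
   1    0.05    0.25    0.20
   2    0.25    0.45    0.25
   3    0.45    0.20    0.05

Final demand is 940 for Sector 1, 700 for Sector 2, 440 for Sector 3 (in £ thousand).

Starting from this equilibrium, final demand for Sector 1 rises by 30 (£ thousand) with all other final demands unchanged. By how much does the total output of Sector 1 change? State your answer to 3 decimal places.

Δx_1 = 46.957

I − A =
  [   0.95    -0.25    -0.20]
  [  -0.25     0.55    -0.25]
  [  -0.45    -0.20     0.95]
Cofactors of I−A, C_ij = (−1)^(i+j)·(minor ij) (rows/columns in the sector order above):
  C_11 = (0.55)(0.95) − (-0.25)(-0.20) = 0.4725
  C_12 = −[(-0.25)(0.95) − (-0.25)(-0.45)] = 0.3500
  C_13 = (-0.25)(-0.20) − (0.55)(-0.45) = 0.2975
  C_21 = −[(-0.25)(0.95) − (-0.20)(-0.20)] = 0.2775
  C_22 = (0.95)(0.95) − (-0.20)(-0.45) = 0.8125
  C_23 = −[(0.95)(-0.20) − (-0.25)(-0.45)] = 0.3025
  C_31 = (-0.25)(-0.25) − (-0.20)(0.55) = 0.1725
  C_32 = −[(0.95)(-0.25) − (-0.20)(-0.25)] = 0.2875
  C_33 = (0.95)(0.55) − (-0.25)(-0.25) = 0.4600
det(I−A) = Σ_j (I−A)_1j·C_1j = (0.95)(0.4725) + (-0.25)(0.3500) + (-0.20)(0.2975) = 0.301875
adj(I−A) = Cᵀ =
  [ 0.4725   0.2775   0.1725]
  [ 0.3500   0.8125   0.2875]
  [ 0.2975   0.3025   0.4600]
(I − A)⁻¹ = adj(I−A) / det(I−A) ≈
  [   1.5652     0.9193     0.5714]
  [   1.1594     2.6915     0.9524]
  [   0.9855     1.0021     1.5238]
Δx = (I − A)⁻¹ Δd with Δd having +30 in the Sector 1 component and 0 elsewhere.
So Δx_1 = L_11 · (+30), where L_11 = adj(I−A)_11 / det(I−A) = 0.4725 / 0.301875.
Δx_1 = 0.4725 × (+30) / 0.301875 = 14.175 / 0.301875 ≈ 46.957.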